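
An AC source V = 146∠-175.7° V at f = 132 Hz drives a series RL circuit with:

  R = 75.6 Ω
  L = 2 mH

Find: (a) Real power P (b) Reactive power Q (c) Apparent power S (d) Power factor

Step 1 — Angular frequency: ω = 2π·f = 2π·132 = 829.4 rad/s.
Step 2 — Component impedances:
  R: Z = R = 75.6 Ω
  L: Z = jωL = j·829.4·0.002 = 0 + j1.659 Ω
Step 3 — Series combination: Z_total = R + L = 75.6 + j1.659 Ω = 75.62∠1.3° Ω.
Step 4 — Source phasor: V = 146∠-175.7° V = -145.6 - j10.95 V.
Step 5 — Current: I = V / Z = -1.928 - j0.1025 A = 1.931∠-177.0° A.
Step 6 — Complex power: S = V·I* = 281.8 + j6.184 VA.
Step 7 — Real power: P = Re(S) = 281.8 W.
Step 8 — Reactive power: Q = Im(S) = 6.184 VAR.
Step 9 — Apparent power: |S| = 281.9 VA.
Step 10 — Power factor: PF = P/|S| = 0.9998 (lagging).

(a) P = 281.8 W  (b) Q = 6.184 VAR  (c) S = 281.9 VA  (d) PF = 0.9998 (lagging)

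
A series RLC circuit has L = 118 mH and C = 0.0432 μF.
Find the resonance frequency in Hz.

Step 1 — Resonance condition Im(Z)=0 gives ω₀ = 1/√(LC).
Step 2 — ω₀ = 1/√(0.118·4.32e-08) = 1.401e+04 rad/s.
Step 3 — f₀ = ω₀/(2π) = 2229 Hz.

f₀ = 2229 Hz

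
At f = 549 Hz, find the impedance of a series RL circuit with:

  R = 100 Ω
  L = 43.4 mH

Step 1 — Angular frequency: ω = 2π·f = 2π·549 = 3449 rad/s.
Step 2 — Component impedances:
  R: Z = R = 100 Ω
  L: Z = jωL = j·3449·0.0434 = 0 + j149.7 Ω
Step 3 — Series combination: Z_total = R + L = 100 + j149.7 Ω = 180∠56.3° Ω.

Z = 100 + j149.7 Ω = 180∠56.3° Ω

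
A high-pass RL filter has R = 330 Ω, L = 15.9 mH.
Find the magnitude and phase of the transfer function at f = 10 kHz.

Step 1 — Angular frequency: ω = 2π·1e+04 = 6.283e+04 rad/s.
Step 2 — Transfer function: H(jω) = jωL/(R + jωL).
Step 3 — Numerator jωL = j·999; denominator R + jωL = 330 + j999.
Step 4 — H = 0.9016 + j0.2978.
Step 5 — Magnitude: |H| = 0.9495 (-0.4 dB); phase: φ = 18.3°.

|H| = 0.9495 (-0.4 dB), φ = 18.3°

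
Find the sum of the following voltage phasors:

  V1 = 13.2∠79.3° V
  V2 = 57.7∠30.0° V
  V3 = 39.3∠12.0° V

Step 1 — Convert each phasor to rectangular form:
  V1 = 13.2·(cos(79.3°) + j·sin(79.3°)) = 2.451 + j12.97 V
  V2 = 57.7·(cos(30.0°) + j·sin(30.0°)) = 49.97 + j28.85 V
  V3 = 39.3·(cos(12.0°) + j·sin(12.0°)) = 38.44 + j8.171 V
Step 2 — Sum components: V_total = 90.86 + j49.99 V.
Step 3 — Convert to polar: |V_total| = 103.7 V, ∠V_total = 28.8°.

V_total = 103.7∠28.8° V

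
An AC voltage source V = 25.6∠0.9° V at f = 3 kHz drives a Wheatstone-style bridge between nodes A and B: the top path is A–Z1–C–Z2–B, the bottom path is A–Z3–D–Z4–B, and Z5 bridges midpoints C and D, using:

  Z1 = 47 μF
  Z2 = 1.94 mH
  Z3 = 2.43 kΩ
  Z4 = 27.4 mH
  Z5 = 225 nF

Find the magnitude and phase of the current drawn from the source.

Step 1 — Angular frequency: ω = 2π·f = 2π·3000 = 1.885e+04 rad/s.
Step 2 — Component impedances:
  Z1: Z = 1/(jωC) = -j/(ω·C) = 0 - j1.129 Ω
  Z2: Z = jωL = j·1.885e+04·0.00194 = 0 + j36.57 Ω
  Z3: Z = R = 2430 Ω
  Z4: Z = jωL = j·1.885e+04·0.0274 = 0 + j516.5 Ω
  Z5: Z = 1/(jωC) = -j/(ω·C) = 0 - j235.8 Ω
Step 3 — Bridge requires nodal analysis (the Z5 bridge couples midpoints C and D, so the two paths cannot be reduced to a simple series/parallel combination). Setting node B to ground and injecting 1 A at node A, the 3-node admittance system at A, C, D solves to V_A = Z_AB = 0.3205 + j31.28 Ω = 31.28∠89.4° Ω.
Step 4 — Source phasor: V = 25.6∠0.9° V = 25.6 + j0.4021 V.
Step 5 — Ohm's law: I = V / Z_total = (25.6 + j0.4021) / (0.3205 + j31.28) = 0.02124 - j0.8181 A.
Step 6 — Convert to polar: |I| = 0.8184 A, ∠I = -88.5°.

I = 0.8184∠-88.5° A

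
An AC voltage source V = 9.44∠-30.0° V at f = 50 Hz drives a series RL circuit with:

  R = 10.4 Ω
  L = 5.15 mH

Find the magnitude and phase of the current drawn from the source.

Step 1 — Angular frequency: ω = 2π·f = 2π·50 = 314.2 rad/s.
Step 2 — Component impedances:
  R: Z = R = 10.4 Ω
  L: Z = jωL = j·314.2·0.00515 = 0 + j1.618 Ω
Step 3 — Series combination: Z_total = R + L = 10.4 + j1.618 Ω = 10.53∠8.8° Ω.
Step 4 — Source phasor: V = 9.44∠-30.0° V = 8.175 - j4.72 V.
Step 5 — Ohm's law: I = V / Z_total = (8.175 - j4.72) / (10.4 + j1.618) = 0.6986 - j0.5625 A.
Step 6 — Convert to polar: |I| = 0.8969 A, ∠I = -38.8°.

I = 0.8969∠-38.8° A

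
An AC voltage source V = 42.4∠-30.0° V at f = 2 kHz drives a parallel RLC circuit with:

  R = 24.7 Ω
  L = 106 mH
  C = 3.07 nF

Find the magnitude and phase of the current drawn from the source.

Step 1 — Angular frequency: ω = 2π·f = 2π·2000 = 1.257e+04 rad/s.
Step 2 — Component impedances:
  R: Z = R = 24.7 Ω
  L: Z = jωL = j·1.257e+04·0.106 = 0 + j1332 Ω
  C: Z = 1/(jωC) = -j/(ω·C) = 0 - j2.592e+04 Ω
Step 3 — Parallel combination: 1/Z_total = 1/R + 1/L + 1/C; Z_total = 24.69 + j0.4343 Ω = 24.7∠1.0° Ω.
Step 4 — Source phasor: V = 42.4∠-30.0° V = 36.72 - j21.2 V.
Step 5 — Ohm's law: I = V / Z_total = (36.72 - j21.2) / (24.69 + j0.4343) = 1.472 - j0.8844 A.
Step 6 — Convert to polar: |I| = 1.717 A, ∠I = -31.0°.

I = 1.717∠-31.0° A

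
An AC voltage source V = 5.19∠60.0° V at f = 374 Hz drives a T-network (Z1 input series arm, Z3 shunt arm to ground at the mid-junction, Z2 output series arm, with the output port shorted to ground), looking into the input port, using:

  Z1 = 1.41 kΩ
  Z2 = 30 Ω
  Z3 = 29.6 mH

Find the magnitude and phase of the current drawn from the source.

Step 1 — Angular frequency: ω = 2π·f = 2π·374 = 2350 rad/s.
Step 2 — Component impedances:
  Z1: Z = R = 1410 Ω
  Z2: Z = R = 30 Ω
  Z3: Z = jωL = j·2350·0.0296 = 0 + j69.56 Ω
Step 3 — With the output port shorted to ground, the output series arm Z2 runs from the junction to ground; the shunt arm Z3 also runs from the junction to ground. They appear in parallel: Z3 || Z2 = 25.29 + j10.91 Ω.
Step 4 — Series with input arm Z1: Z_in = Z1 + (Z3 || Z2) = 1435 + j10.91 Ω = 1435∠0.4° Ω.
Step 5 — Source phasor: V = 5.19∠60.0° V = 2.595 + j4.495 V.
Step 6 — Ohm's law: I = V / Z_total = (2.595 + j4.495) / (1435 + j10.91) = 0.001832 + j0.003118 A.
Step 7 — Convert to polar: |I| = 0.003616 A, ∠I = 59.6°.

I = 0.003616∠59.6° A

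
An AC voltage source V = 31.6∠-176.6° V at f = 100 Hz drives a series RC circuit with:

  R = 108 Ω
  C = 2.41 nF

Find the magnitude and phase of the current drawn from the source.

Step 1 — Angular frequency: ω = 2π·f = 2π·100 = 628.3 rad/s.
Step 2 — Component impedances:
  R: Z = R = 108 Ω
  C: Z = 1/(jωC) = -j/(ω·C) = 0 - j6.604e+05 Ω
Step 3 — Series combination: Z_total = R + C = 108 - j6.604e+05 Ω = 6.604e+05∠-90.0° Ω.
Step 4 — Source phasor: V = 31.6∠-176.6° V = -31.54 - j1.874 V.
Step 5 — Ohm's law: I = V / Z_total = (-31.54 - j1.874) / (108 - j6.604e+05) = 2.83e-06 - j4.777e-05 A.
Step 6 — Convert to polar: |I| = 4.785e-05 A, ∠I = -86.6°.

I = 4.785e-05∠-86.6° A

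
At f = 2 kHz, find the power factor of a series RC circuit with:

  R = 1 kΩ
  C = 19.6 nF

Step 1 — Angular frequency: ω = 2π·f = 2π·2000 = 1.257e+04 rad/s.
Step 2 — Component impedances:
  R: Z = R = 1000 Ω
  C: Z = 1/(jωC) = -j/(ω·C) = 0 - j4060 Ω
Step 3 — Series combination: Z_total = R + C = 1000 - j4060 Ω = 4181∠-76.2° Ω.
Step 4 — Power factor: PF = cos(φ) = Re(Z)/|Z| = 1000/4181 = 0.2392.
Step 5 — Type: Im(Z) = -4060 ⇒ leading (phase φ = -76.2°).

PF = 0.2392 (leading, φ = -76.2°)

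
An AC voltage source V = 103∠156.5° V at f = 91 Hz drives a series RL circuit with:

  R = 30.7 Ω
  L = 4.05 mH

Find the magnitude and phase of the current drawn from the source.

Step 1 — Angular frequency: ω = 2π·f = 2π·91 = 571.8 rad/s.
Step 2 — Component impedances:
  R: Z = R = 30.7 Ω
  L: Z = jωL = j·571.8·0.00405 = 0 + j2.316 Ω
Step 3 — Series combination: Z_total = R + L = 30.7 + j2.316 Ω = 30.79∠4.3° Ω.
Step 4 — Source phasor: V = 103∠156.5° V = -94.46 + j41.07 V.
Step 5 — Ohm's law: I = V / Z_total = (-94.46 + j41.07) / (30.7 + j2.316) = -2.959 + j1.561 A.
Step 6 — Convert to polar: |I| = 3.346 A, ∠I = 152.2°.

I = 3.346∠152.2° A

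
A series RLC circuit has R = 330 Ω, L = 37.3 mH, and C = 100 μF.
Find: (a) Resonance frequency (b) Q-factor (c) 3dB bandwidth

Step 1 — Resonance condition Im(Z)=0 gives ω₀ = 1/√(LC).
Step 2 — ω₀ = 1/√(0.0373·0.0001) = 517.8 rad/s.
Step 3 — f₀ = ω₀/(2π) = 82.41 Hz.
Step 4 — Series Q: Q = ω₀L/R = 517.8·0.0373/330 = 0.05852.
Step 5 — 3dB bandwidth: Δω = ω₀/Q = 8847 rad/s; BW = Δω/(2π) = 1408 Hz.

(a) f₀ = 82.41 Hz  (b) Q = 0.05852  (c) BW = 1408 Hz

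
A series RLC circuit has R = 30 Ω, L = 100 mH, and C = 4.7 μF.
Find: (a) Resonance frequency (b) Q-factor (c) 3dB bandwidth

Step 1 — Resonance: ω₀ = 1/√(LC) = 1/√(0.1·4.7e-06) = 1459 rad/s.
Step 2 — f₀ = ω₀/(2π) = 232.2 Hz.
Step 3 — Series Q: Q = ω₀L/R = 1459·0.1/30 = 4.862.
Step 4 — Bandwidth: Δω = ω₀/Q = 300 rad/s; BW = Δω/(2π) = 47.75 Hz.

(a) f₀ = 232.2 Hz  (b) Q = 4.862  (c) BW = 47.75 Hz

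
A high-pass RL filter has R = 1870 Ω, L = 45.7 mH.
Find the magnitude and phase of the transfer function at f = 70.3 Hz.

Step 1 — Angular frequency: ω = 2π·70.3 = 441.7 rad/s.
Step 2 — Transfer function: H(jω) = jωL/(R + jωL).
Step 3 — Numerator jωL = j·20.19; denominator R + jωL = 1870 + j20.19.
Step 4 — H = 0.0001165 + j0.01079.
Step 5 — Magnitude: |H| = 0.01079 (-39.3 dB); phase: φ = 89.4°.

|H| = 0.01079 (-39.3 dB), φ = 89.4°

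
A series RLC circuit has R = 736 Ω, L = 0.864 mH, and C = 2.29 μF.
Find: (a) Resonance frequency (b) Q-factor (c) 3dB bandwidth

Step 1 — Resonance: ω₀ = 1/√(LC) = 1/√(0.000864·2.29e-06) = 2.248e+04 rad/s.
Step 2 — f₀ = ω₀/(2π) = 3578 Hz.
Step 3 — Series Q: Q = ω₀L/R = 2.248e+04·0.000864/736 = 0.02639.
Step 4 — Bandwidth: Δω = ω₀/Q = 8.519e+05 rad/s; BW = Δω/(2π) = 1.356e+05 Hz.

(a) f₀ = 3578 Hz  (b) Q = 0.02639  (c) BW = 1.356e+05 Hz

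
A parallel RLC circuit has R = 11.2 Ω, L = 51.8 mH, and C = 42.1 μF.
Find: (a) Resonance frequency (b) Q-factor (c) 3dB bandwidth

Step 1 — Resonance: ω₀ = 1/√(LC) = 1/√(0.0518·4.21e-05) = 677.2 rad/s.
Step 2 — f₀ = ω₀/(2π) = 107.8 Hz.
Step 3 — Parallel Q: Q = R/(ω₀L) = 11.2/(677.2·0.0518) = 0.3193.
Step 4 — Bandwidth: Δω = ω₀/Q = 2121 rad/s; BW = Δω/(2π) = 337.5 Hz.

(a) f₀ = 107.8 Hz  (b) Q = 0.3193  (c) BW = 337.5 Hz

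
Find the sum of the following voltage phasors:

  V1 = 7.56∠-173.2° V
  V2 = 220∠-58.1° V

Step 1 — Convert each phasor to rectangular form:
  V1 = 7.56·(cos(-173.2°) + j·sin(-173.2°)) = -7.507 - j0.8951 V
  V2 = 220·(cos(-58.1°) + j·sin(-58.1°)) = 116.3 - j186.8 V
Step 2 — Sum components: V_total = 108.7 - j187.7 V.
Step 3 — Convert to polar: |V_total| = 216.9 V, ∠V_total = -59.9°.

V_total = 216.9∠-59.9° V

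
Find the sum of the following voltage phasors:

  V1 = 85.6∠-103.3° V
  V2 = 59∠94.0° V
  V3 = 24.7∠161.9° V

Step 1 — Convert each phasor to rectangular form:
  V1 = 85.6·(cos(-103.3°) + j·sin(-103.3°)) = -19.69 - j83.3 V
  V2 = 59·(cos(94.0°) + j·sin(94.0°)) = -4.116 + j58.86 V
  V3 = 24.7·(cos(161.9°) + j·sin(161.9°)) = -23.48 + j7.674 V
Step 2 — Sum components: V_total = -47.29 - j16.77 V.
Step 3 — Convert to polar: |V_total| = 50.17 V, ∠V_total = -160.5°.

V_total = 50.17∠-160.5° V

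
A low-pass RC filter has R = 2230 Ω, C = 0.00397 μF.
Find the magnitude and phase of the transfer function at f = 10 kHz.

Step 1 — Angular frequency: ω = 2π·1e+04 = 6.283e+04 rad/s.
Step 2 — Transfer function: H(jω) = 1/(1 + jωRC).
Step 3 — Denominator: 1 + jωRC = 1 + j·6.283e+04·2230·3.97e-09 = 1 + j0.5563.
Step 4 — H = 0.7637 - j0.4248.
Step 5 — Magnitude: |H| = 0.8739 (-1.2 dB); phase: φ = -29.1°.

|H| = 0.8739 (-1.2 dB), φ = -29.1°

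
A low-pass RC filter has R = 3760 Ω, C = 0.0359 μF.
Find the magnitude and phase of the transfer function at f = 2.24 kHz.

Step 1 — Angular frequency: ω = 2π·2240 = 1.407e+04 rad/s.
Step 2 — Transfer function: H(jω) = 1/(1 + jωRC).
Step 3 — Denominator: 1 + jωRC = 1 + j·1.407e+04·3760·3.59e-08 = 1 + j1.9.
Step 4 — H = 0.217 - j0.4122.
Step 5 — Magnitude: |H| = 0.4658 (-6.6 dB); phase: φ = -62.2°.

|H| = 0.4658 (-6.6 dB), φ = -62.2°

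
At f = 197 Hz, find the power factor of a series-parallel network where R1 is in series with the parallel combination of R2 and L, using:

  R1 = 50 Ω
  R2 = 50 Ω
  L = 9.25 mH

Step 1 — Angular frequency: ω = 2π·f = 2π·197 = 1238 rad/s.
Step 2 — Component impedances:
  R1: Z = R = 50 Ω
  R2: Z = R = 50 Ω
  L: Z = jωL = j·1238·0.00925 = 0 + j11.45 Ω
Step 3 — Parallel branch: R2 || L = 1/(1/R2 + 1/L) = 2.491 + j10.88 Ω.
Step 4 — Series with R1: Z_total = R1 + (R2 || L) = 52.49 + j10.88 Ω = 53.61∠11.7° Ω.
Step 5 — Power factor: PF = cos(φ) = Re(Z)/|Z| = 52.491/53.607 = 0.9792.
Step 6 — Type: Im(Z) = 10.88 ⇒ lagging (phase φ = 11.7°).

PF = 0.9792 (lagging, φ = 11.7°)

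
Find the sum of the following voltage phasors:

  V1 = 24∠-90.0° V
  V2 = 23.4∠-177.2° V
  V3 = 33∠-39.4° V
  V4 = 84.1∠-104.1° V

Step 1 — Convert each phasor to rectangular form:
  V1 = 24·(cos(-90.0°) + j·sin(-90.0°)) = 0 - j24 V
  V2 = 23.4·(cos(-177.2°) + j·sin(-177.2°)) = -23.37 - j1.143 V
  V3 = 33·(cos(-39.4°) + j·sin(-39.4°)) = 25.5 - j20.95 V
  V4 = 84.1·(cos(-104.1°) + j·sin(-104.1°)) = -20.49 - j81.57 V
Step 2 — Sum components: V_total = -18.36 - j127.7 V.
Step 3 — Convert to polar: |V_total| = 129 V, ∠V_total = -98.2°.

V_total = 129∠-98.2° V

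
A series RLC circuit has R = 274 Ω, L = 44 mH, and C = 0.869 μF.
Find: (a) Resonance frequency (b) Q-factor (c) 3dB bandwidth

Step 1 — Resonance condition Im(Z)=0 gives ω₀ = 1/√(LC).
Step 2 — ω₀ = 1/√(0.044·8.69e-07) = 5114 rad/s.
Step 3 — f₀ = ω₀/(2π) = 813.9 Hz.
Step 4 — Series Q: Q = ω₀L/R = 5114·0.044/274 = 0.8212.
Step 5 — 3dB bandwidth: Δω = ω₀/Q = 6227 rad/s; BW = Δω/(2π) = 991.1 Hz.

(a) f₀ = 813.9 Hz  (b) Q = 0.8212  (c) BW = 991.1 Hz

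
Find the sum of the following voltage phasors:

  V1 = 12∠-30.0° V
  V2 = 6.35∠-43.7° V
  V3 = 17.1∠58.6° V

Step 1 — Convert each phasor to rectangular form:
  V1 = 12·(cos(-30.0°) + j·sin(-30.0°)) = 10.39 - j6 V
  V2 = 6.35·(cos(-43.7°) + j·sin(-43.7°)) = 4.591 - j4.387 V
  V3 = 17.1·(cos(58.6°) + j·sin(58.6°)) = 8.909 + j14.6 V
Step 2 — Sum components: V_total = 23.89 + j4.209 V.
Step 3 — Convert to polar: |V_total| = 24.26 V, ∠V_total = 10.0°.

V_total = 24.26∠10.0° V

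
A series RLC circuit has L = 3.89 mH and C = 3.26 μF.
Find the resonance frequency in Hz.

Step 1 — Resonance condition Im(Z)=0 gives ω₀ = 1/√(LC).
Step 2 — ω₀ = 1/√(0.00389·3.26e-06) = 8880 rad/s.
Step 3 — f₀ = ω₀/(2π) = 1413 Hz.

f₀ = 1413 Hz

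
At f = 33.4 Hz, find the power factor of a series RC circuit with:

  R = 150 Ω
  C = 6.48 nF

Step 1 — Angular frequency: ω = 2π·f = 2π·33.4 = 209.9 rad/s.
Step 2 — Component impedances:
  R: Z = R = 150 Ω
  C: Z = 1/(jωC) = -j/(ω·C) = 0 - j7.354e+05 Ω
Step 3 — Series combination: Z_total = R + C = 150 - j7.354e+05 Ω = 7.354e+05∠-90.0° Ω.
Step 4 — Power factor: PF = cos(φ) = Re(Z)/|Z| = 150/7.354e+05 = 0.000204.
Step 5 — Type: Im(Z) = -7.354e+05 ⇒ leading (phase φ = -90.0°).

PF = 0.000204 (leading, φ = -90.0°)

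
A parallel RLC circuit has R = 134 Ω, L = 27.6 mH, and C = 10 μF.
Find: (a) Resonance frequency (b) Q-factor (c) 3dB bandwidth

Step 1 — Resonance: ω₀ = 1/√(LC) = 1/√(0.0276·1e-05) = 1903 rad/s.
Step 2 — f₀ = ω₀/(2π) = 302.9 Hz.
Step 3 — Parallel Q: Q = R/(ω₀L) = 134/(1903·0.0276) = 2.551.
Step 4 — Bandwidth: Δω = ω₀/Q = 746.3 rad/s; BW = Δω/(2π) = 118.8 Hz.

(a) f₀ = 302.9 Hz  (b) Q = 2.551  (c) BW = 118.8 Hz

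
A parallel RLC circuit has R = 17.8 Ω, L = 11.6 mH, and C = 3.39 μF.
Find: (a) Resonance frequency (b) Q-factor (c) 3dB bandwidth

Step 1 — Resonance: ω₀ = 1/√(LC) = 1/√(0.0116·3.39e-06) = 5043 rad/s.
Step 2 — f₀ = ω₀/(2π) = 802.6 Hz.
Step 3 — Parallel Q: Q = R/(ω₀L) = 17.8/(5043·0.0116) = 0.3043.
Step 4 — Bandwidth: Δω = ω₀/Q = 1.657e+04 rad/s; BW = Δω/(2π) = 2638 Hz.

(a) f₀ = 802.6 Hz  (b) Q = 0.3043  (c) BW = 2638 Hz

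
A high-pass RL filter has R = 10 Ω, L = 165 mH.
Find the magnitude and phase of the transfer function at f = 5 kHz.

Step 1 — Angular frequency: ω = 2π·5000 = 3.142e+04 rad/s.
Step 2 — Transfer function: H(jω) = jωL/(R + jωL).
Step 3 — Numerator jωL = j·5184; denominator R + jωL = 10 + j5184.
Step 4 — H = 1 + j0.001929.
Step 5 — Magnitude: |H| = 1 (-0.0 dB); phase: φ = 0.1°.

|H| = 1 (-0.0 dB), φ = 0.1°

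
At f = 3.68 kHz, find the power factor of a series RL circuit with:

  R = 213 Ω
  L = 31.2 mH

Step 1 — Angular frequency: ω = 2π·f = 2π·3680 = 2.312e+04 rad/s.
Step 2 — Component impedances:
  R: Z = R = 213 Ω
  L: Z = jωL = j·2.312e+04·0.0312 = 0 + j721.4 Ω
Step 3 — Series combination: Z_total = R + L = 213 + j721.4 Ω = 752.2∠73.6° Ω.
Step 4 — Power factor: PF = cos(φ) = Re(Z)/|Z| = 213/752.2 = 0.2832.
Step 5 — Type: Im(Z) = 721.4 ⇒ lagging (phase φ = 73.6°).

PF = 0.2832 (lagging, φ = 73.6°)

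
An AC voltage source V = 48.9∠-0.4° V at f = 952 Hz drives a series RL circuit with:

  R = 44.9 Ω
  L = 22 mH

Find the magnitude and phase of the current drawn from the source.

Step 1 — Angular frequency: ω = 2π·f = 2π·952 = 5982 rad/s.
Step 2 — Component impedances:
  R: Z = R = 44.9 Ω
  L: Z = jωL = j·5982·0.022 = 0 + j131.6 Ω
Step 3 — Series combination: Z_total = R + L = 44.9 + j131.6 Ω = 139∠71.2° Ω.
Step 4 — Source phasor: V = 48.9∠-0.4° V = 48.9 - j0.3414 V.
Step 5 — Ohm's law: I = V / Z_total = (48.9 - j0.3414) / (44.9 + j131.6) = 0.1112 - j0.3336 A.
Step 6 — Convert to polar: |I| = 0.3517 A, ∠I = -71.6°.

I = 0.3517∠-71.6° A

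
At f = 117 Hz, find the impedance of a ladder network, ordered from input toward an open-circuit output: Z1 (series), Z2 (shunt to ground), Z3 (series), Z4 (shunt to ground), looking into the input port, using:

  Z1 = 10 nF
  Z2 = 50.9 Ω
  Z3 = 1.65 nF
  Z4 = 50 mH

Step 1 — Angular frequency: ω = 2π·f = 2π·117 = 735.1 rad/s.
Step 2 — Component impedances:
  Z1: Z = 1/(jωC) = -j/(ω·C) = 0 - j1.36e+05 Ω
  Z2: Z = R = 50.9 Ω
  Z3: Z = 1/(jωC) = -j/(ω·C) = 0 - j8.244e+05 Ω
  Z4: Z = jωL = j·735.1·0.05 = 0 + j36.76 Ω
Step 3 — Ladder network (open output): work backward from the far end, alternating series and parallel combinations. Z_in = 50.9 - j1.36e+05 Ω = 1.36e+05∠-90.0° Ω.

Z = 50.9 - j1.36e+05 Ω = 1.36e+05∠-90.0° Ω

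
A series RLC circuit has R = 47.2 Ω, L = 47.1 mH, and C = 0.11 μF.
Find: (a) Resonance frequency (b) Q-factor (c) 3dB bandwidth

Step 1 — Resonance: ω₀ = 1/√(LC) = 1/√(0.0471·1.1e-07) = 1.389e+04 rad/s.
Step 2 — f₀ = ω₀/(2π) = 2211 Hz.
Step 3 — Series Q: Q = ω₀L/R = 1.389e+04·0.0471/47.2 = 13.86.
Step 4 — Bandwidth: Δω = ω₀/Q = 1002 rad/s; BW = Δω/(2π) = 159.5 Hz.

(a) f₀ = 2211 Hz  (b) Q = 13.86  (c) BW = 159.5 Hz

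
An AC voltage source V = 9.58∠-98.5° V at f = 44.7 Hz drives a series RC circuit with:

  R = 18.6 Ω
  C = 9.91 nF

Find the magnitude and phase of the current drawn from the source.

Step 1 — Angular frequency: ω = 2π·f = 2π·44.7 = 280.9 rad/s.
Step 2 — Component impedances:
  R: Z = R = 18.6 Ω
  C: Z = 1/(jωC) = -j/(ω·C) = 0 - j3.593e+05 Ω
Step 3 — Series combination: Z_total = R + C = 18.6 - j3.593e+05 Ω = 3.593e+05∠-90.0° Ω.
Step 4 — Source phasor: V = 9.58∠-98.5° V = -1.416 - j9.475 V.
Step 5 — Ohm's law: I = V / Z_total = (-1.416 - j9.475) / (18.6 - j3.593e+05) = 2.637e-05 - j3.943e-06 A.
Step 6 — Convert to polar: |I| = 2.666e-05 A, ∠I = -8.5°.

I = 2.666e-05∠-8.5° A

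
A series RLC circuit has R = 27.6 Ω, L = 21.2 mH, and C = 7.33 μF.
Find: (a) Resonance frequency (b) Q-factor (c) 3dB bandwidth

Step 1 — Resonance: ω₀ = 1/√(LC) = 1/√(0.0212·7.33e-06) = 2537 rad/s.
Step 2 — f₀ = ω₀/(2π) = 403.7 Hz.
Step 3 — Series Q: Q = ω₀L/R = 2537·0.0212/27.6 = 1.949.
Step 4 — Bandwidth: Δω = ω₀/Q = 1302 rad/s; BW = Δω/(2π) = 207.2 Hz.

(a) f₀ = 403.7 Hz  (b) Q = 1.949  (c) BW = 207.2 Hz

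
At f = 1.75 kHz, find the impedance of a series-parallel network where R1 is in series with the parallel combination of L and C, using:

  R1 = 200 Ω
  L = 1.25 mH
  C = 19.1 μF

Step 1 — Angular frequency: ω = 2π·f = 2π·1750 = 1.1e+04 rad/s.
Step 2 — Component impedances:
  R1: Z = R = 200 Ω
  L: Z = jωL = j·1.1e+04·0.00125 = 0 + j13.74 Ω
  C: Z = 1/(jωC) = -j/(ω·C) = 0 - j4.762 Ω
Step 3 — Parallel branch: L || C = 1/(1/L + 1/C) = 0 - j7.286 Ω.
Step 4 — Series with R1: Z_total = R1 + (L || C) = 200 - j7.286 Ω = 200.1∠-2.1° Ω.

Z = 200 - j7.286 Ω = 200.1∠-2.1° Ω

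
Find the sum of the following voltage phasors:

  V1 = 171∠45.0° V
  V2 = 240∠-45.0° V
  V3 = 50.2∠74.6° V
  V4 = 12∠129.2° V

Step 1 — Convert each phasor to rectangular form:
  V1 = 171·(cos(45.0°) + j·sin(45.0°)) = 120.9 + j120.9 V
  V2 = 240·(cos(-45.0°) + j·sin(-45.0°)) = 169.7 - j169.7 V
  V3 = 50.2·(cos(74.6°) + j·sin(74.6°)) = 13.33 + j48.4 V
  V4 = 12·(cos(129.2°) + j·sin(129.2°)) = -7.584 + j9.299 V
Step 2 — Sum components: V_total = 296.4 + j8.907 V.
Step 3 — Convert to polar: |V_total| = 296.5 V, ∠V_total = 1.7°.

V_total = 296.5∠1.7° V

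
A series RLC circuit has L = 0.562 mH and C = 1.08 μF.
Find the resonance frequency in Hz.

Step 1 — Resonance condition Im(Z)=0 gives ω₀ = 1/√(LC).
Step 2 — ω₀ = 1/√(0.000562·1.08e-06) = 4.059e+04 rad/s.
Step 3 — f₀ = ω₀/(2π) = 6460 Hz.

f₀ = 6460 Hz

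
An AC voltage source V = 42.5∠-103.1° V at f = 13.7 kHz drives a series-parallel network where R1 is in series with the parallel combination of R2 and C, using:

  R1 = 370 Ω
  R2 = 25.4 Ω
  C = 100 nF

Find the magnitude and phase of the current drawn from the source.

Step 1 — Angular frequency: ω = 2π·f = 2π·1.37e+04 = 8.608e+04 rad/s.
Step 2 — Component impedances:
  R1: Z = R = 370 Ω
  R2: Z = R = 25.4 Ω
  C: Z = 1/(jωC) = -j/(ω·C) = 0 - j116.2 Ω
Step 3 — Parallel branch: R2 || C = 1/(1/R2 + 1/C) = 24.24 - j5.3 Ω.
Step 4 — Series with R1: Z_total = R1 + (R2 || C) = 394.2 - j5.3 Ω = 394.3∠-0.8° Ω.
Step 5 — Source phasor: V = 42.5∠-103.1° V = -9.633 - j41.39 V.
Step 6 — Ohm's law: I = V / Z_total = (-9.633 - j41.39) / (394.2 - j5.3) = -0.02302 - j0.1053 A.
Step 7 — Convert to polar: |I| = 0.1078 A, ∠I = -102.3°.

I = 0.1078∠-102.3° A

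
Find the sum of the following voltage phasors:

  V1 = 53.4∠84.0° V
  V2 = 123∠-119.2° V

Step 1 — Convert each phasor to rectangular form:
  V1 = 53.4·(cos(84.0°) + j·sin(84.0°)) = 5.582 + j53.11 V
  V2 = 123·(cos(-119.2°) + j·sin(-119.2°)) = -60.01 - j107.4 V
Step 2 — Sum components: V_total = -54.42 - j54.26 V.
Step 3 — Convert to polar: |V_total| = 76.85 V, ∠V_total = -135.1°.

V_total = 76.85∠-135.1° V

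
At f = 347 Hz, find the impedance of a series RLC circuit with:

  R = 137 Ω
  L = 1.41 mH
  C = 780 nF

Step 1 — Angular frequency: ω = 2π·f = 2π·347 = 2180 rad/s.
Step 2 — Component impedances:
  R: Z = R = 137 Ω
  L: Z = jωL = j·2180·0.00141 = 0 + j3.074 Ω
  C: Z = 1/(jωC) = -j/(ω·C) = 0 - j588 Ω
Step 3 — Series combination: Z_total = R + L + C = 137 - j585 Ω = 600.8∠-76.8° Ω.

Z = 137 - j585 Ω = 600.8∠-76.8° Ω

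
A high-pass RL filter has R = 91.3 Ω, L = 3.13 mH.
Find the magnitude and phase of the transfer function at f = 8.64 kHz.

Step 1 — Angular frequency: ω = 2π·8640 = 5.429e+04 rad/s.
Step 2 — Transfer function: H(jω) = jωL/(R + jωL).
Step 3 — Numerator jωL = j·169.9; denominator R + jωL = 91.3 + j169.9.
Step 4 — H = 0.776 + j0.4169.
Step 5 — Magnitude: |H| = 0.8809 (-1.1 dB); phase: φ = 28.3°.

|H| = 0.8809 (-1.1 dB), φ = 28.3°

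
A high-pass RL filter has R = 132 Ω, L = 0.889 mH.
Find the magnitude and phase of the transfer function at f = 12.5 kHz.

Step 1 — Angular frequency: ω = 2π·1.25e+04 = 7.854e+04 rad/s.
Step 2 — Transfer function: H(jω) = jωL/(R + jωL).
Step 3 — Numerator jωL = j·69.82; denominator R + jωL = 132 + j69.82.
Step 4 — H = 0.2186 + j0.4133.
Step 5 — Magnitude: |H| = 0.4676 (-6.6 dB); phase: φ = 62.1°.

|H| = 0.4676 (-6.6 dB), φ = 62.1°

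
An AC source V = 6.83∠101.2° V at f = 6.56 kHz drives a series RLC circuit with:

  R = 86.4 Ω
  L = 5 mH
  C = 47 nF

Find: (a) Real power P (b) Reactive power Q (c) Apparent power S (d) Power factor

Step 1 — Angular frequency: ω = 2π·f = 2π·6560 = 4.122e+04 rad/s.
Step 2 — Component impedances:
  R: Z = R = 86.4 Ω
  L: Z = jωL = j·4.122e+04·0.005 = 0 + j206.1 Ω
  C: Z = 1/(jωC) = -j/(ω·C) = 0 - j516.2 Ω
Step 3 — Series combination: Z_total = R + L + C = 86.4 - j310.1 Ω = 321.9∠-74.4° Ω.
Step 4 — Source phasor: V = 6.83∠101.2° V = -1.327 + j6.7 V.
Step 5 — Current: I = V / Z = -0.02115 + j0.001616 A = 0.02122∠175.6° A.
Step 6 — Complex power: S = V·I* = 0.03889 - j0.1396 VA.
Step 7 — Real power: P = Re(S) = 0.03889 W.
Step 8 — Reactive power: Q = Im(S) = -0.1396 VAR.
Step 9 — Apparent power: |S| = 0.1449 VA.
Step 10 — Power factor: PF = P/|S| = 0.2684 (leading).

(a) P = 0.03889 W  (b) Q = -0.1396 VAR  (c) S = 0.1449 VA  (d) PF = 0.2684 (leading)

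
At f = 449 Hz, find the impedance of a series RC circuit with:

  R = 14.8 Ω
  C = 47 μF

Step 1 — Angular frequency: ω = 2π·f = 2π·449 = 2821 rad/s.
Step 2 — Component impedances:
  R: Z = R = 14.8 Ω
  C: Z = 1/(jωC) = -j/(ω·C) = 0 - j7.542 Ω
Step 3 — Series combination: Z_total = R + C = 14.8 - j7.542 Ω = 16.61∠-27.0° Ω.

Z = 14.8 - j7.542 Ω = 16.61∠-27.0° Ω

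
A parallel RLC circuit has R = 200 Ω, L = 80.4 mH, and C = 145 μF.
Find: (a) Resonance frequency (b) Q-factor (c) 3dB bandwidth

Step 1 — Resonance: ω₀ = 1/√(LC) = 1/√(0.0804·0.000145) = 292.9 rad/s.
Step 2 — f₀ = ω₀/(2π) = 46.61 Hz.
Step 3 — Parallel Q: Q = R/(ω₀L) = 200/(292.9·0.0804) = 8.493.
Step 4 — Bandwidth: Δω = ω₀/Q = 34.48 rad/s; BW = Δω/(2π) = 5.488 Hz.

(a) f₀ = 46.61 Hz  (b) Q = 8.493  (c) BW = 5.488 Hz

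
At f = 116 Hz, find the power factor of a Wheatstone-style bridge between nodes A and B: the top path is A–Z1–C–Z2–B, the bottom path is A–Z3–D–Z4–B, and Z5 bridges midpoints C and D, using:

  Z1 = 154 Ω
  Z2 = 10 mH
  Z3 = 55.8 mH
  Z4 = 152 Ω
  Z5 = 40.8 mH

Step 1 — Angular frequency: ω = 2π·f = 2π·116 = 728.8 rad/s.
Step 2 — Component impedances:
  Z1: Z = R = 154 Ω
  Z2: Z = jωL = j·728.8·0.01 = 0 + j7.288 Ω
  Z3: Z = jωL = j·728.8·0.0558 = 0 + j40.67 Ω
  Z4: Z = R = 152 Ω
  Z5: Z = jωL = j·728.8·0.0408 = 0 + j29.74 Ω
Step 3 — Bridge requires nodal analysis (the Z5 bridge couples midpoints C and D, so the two paths cannot be reduced to a simple series/parallel combination). Setting node B to ground and injecting 1 A at node A, the 3-node admittance system at A, C, D solves to V_A = Z_AB = 31.07 + j59.96 Ω = 67.53∠62.6° Ω.
Step 4 — Power factor: PF = cos(φ) = Re(Z)/|Z| = 31.066/67.531 = 0.46.
Step 5 — Type: Im(Z) = 59.96 ⇒ lagging (phase φ = 62.6°).

PF = 0.46 (lagging, φ = 62.6°)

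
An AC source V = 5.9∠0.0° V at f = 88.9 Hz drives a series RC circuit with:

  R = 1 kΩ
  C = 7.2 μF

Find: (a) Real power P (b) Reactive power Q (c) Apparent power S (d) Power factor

Step 1 — Angular frequency: ω = 2π·f = 2π·88.9 = 558.6 rad/s.
Step 2 — Component impedances:
  R: Z = R = 1000 Ω
  C: Z = 1/(jωC) = -j/(ω·C) = 0 - j248.6 Ω
Step 3 — Series combination: Z_total = R + C = 1000 - j248.6 Ω = 1030∠-14.0° Ω.
Step 4 — Source phasor: V = 5.9∠0.0° V = 5.9 V.
Step 5 — Current: I = V / Z = 0.005556 + j0.001382 A = 0.005726∠14.0° A.
Step 6 — Complex power: S = V·I* = 0.03278 - j0.008151 VA.
Step 7 — Real power: P = Re(S) = 0.03278 W.
Step 8 — Reactive power: Q = Im(S) = -0.008151 VAR.
Step 9 — Apparent power: |S| = 0.03378 VA.
Step 10 — Power factor: PF = P/|S| = 0.9705 (leading).

(a) P = 0.03278 W  (b) Q = -0.008151 VAR  (c) S = 0.03378 VA  (d) PF = 0.9705 (leading)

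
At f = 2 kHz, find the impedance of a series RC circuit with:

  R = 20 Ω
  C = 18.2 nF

Step 1 — Angular frequency: ω = 2π·f = 2π·2000 = 1.257e+04 rad/s.
Step 2 — Component impedances:
  R: Z = R = 20 Ω
  C: Z = 1/(jωC) = -j/(ω·C) = 0 - j4372 Ω
Step 3 — Series combination: Z_total = R + C = 20 - j4372 Ω = 4372∠-89.7° Ω.

Z = 20 - j4372 Ω = 4372∠-89.7° Ω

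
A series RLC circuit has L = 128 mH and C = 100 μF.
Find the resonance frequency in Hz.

Step 1 — Resonance condition Im(Z)=0 gives ω₀ = 1/√(LC).
Step 2 — ω₀ = 1/√(0.128·0.0001) = 279.5 rad/s.
Step 3 — f₀ = ω₀/(2π) = 44.49 Hz.

f₀ = 44.49 Hz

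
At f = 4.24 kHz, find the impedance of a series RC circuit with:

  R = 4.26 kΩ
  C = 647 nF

Step 1 — Angular frequency: ω = 2π·f = 2π·4240 = 2.664e+04 rad/s.
Step 2 — Component impedances:
  R: Z = R = 4260 Ω
  C: Z = 1/(jωC) = -j/(ω·C) = 0 - j58.02 Ω
Step 3 — Series combination: Z_total = R + C = 4260 - j58.02 Ω = 4260∠-0.8° Ω.

Z = 4260 - j58.02 Ω = 4260∠-0.8° Ω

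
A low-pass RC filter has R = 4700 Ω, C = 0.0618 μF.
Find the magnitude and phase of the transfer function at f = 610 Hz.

Step 1 — Angular frequency: ω = 2π·610 = 3833 rad/s.
Step 2 — Transfer function: H(jω) = 1/(1 + jωRC).
Step 3 — Denominator: 1 + jωRC = 1 + j·3833·4700·6.18e-08 = 1 + j1.113.
Step 4 — H = 0.4466 - j0.4971.
Step 5 — Magnitude: |H| = 0.6683 (-3.5 dB); phase: φ = -48.1°.

|H| = 0.6683 (-3.5 dB), φ = -48.1°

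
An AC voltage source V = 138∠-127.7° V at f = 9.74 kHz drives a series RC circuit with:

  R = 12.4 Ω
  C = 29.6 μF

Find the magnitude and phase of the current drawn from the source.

Step 1 — Angular frequency: ω = 2π·f = 2π·9740 = 6.12e+04 rad/s.
Step 2 — Component impedances:
  R: Z = R = 12.4 Ω
  C: Z = 1/(jωC) = -j/(ω·C) = 0 - j0.552 Ω
Step 3 — Series combination: Z_total = R + C = 12.4 - j0.552 Ω = 12.41∠-2.5° Ω.
Step 4 — Source phasor: V = 138∠-127.7° V = -84.39 - j109.2 V.
Step 5 — Ohm's law: I = V / Z_total = (-84.39 - j109.2) / (12.4 - j0.552) = -6.401 - j9.091 A.
Step 6 — Convert to polar: |I| = 11.12 A, ∠I = -125.2°.

I = 11.12∠-125.2° A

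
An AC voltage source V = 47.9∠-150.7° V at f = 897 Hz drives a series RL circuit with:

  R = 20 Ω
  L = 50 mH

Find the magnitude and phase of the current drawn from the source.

Step 1 — Angular frequency: ω = 2π·f = 2π·897 = 5636 rad/s.
Step 2 — Component impedances:
  R: Z = R = 20 Ω
  L: Z = jωL = j·5636·0.05 = 0 + j281.8 Ω
Step 3 — Series combination: Z_total = R + L = 20 + j281.8 Ω = 282.5∠85.9° Ω.
Step 4 — Source phasor: V = 47.9∠-150.7° V = -41.77 - j23.44 V.
Step 5 — Ohm's law: I = V / Z_total = (-41.77 - j23.44) / (20 + j281.8) = -0.09324 + j0.1416 A.
Step 6 — Convert to polar: |I| = 0.1696 A, ∠I = 123.4°.

I = 0.1696∠123.4° A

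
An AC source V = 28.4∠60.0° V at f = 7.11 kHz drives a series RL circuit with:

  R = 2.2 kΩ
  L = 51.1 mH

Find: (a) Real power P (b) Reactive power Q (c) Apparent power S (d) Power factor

Step 1 — Angular frequency: ω = 2π·f = 2π·7110 = 4.467e+04 rad/s.
Step 2 — Component impedances:
  R: Z = R = 2200 Ω
  L: Z = jωL = j·4.467e+04·0.0511 = 0 + j2283 Ω
Step 3 — Series combination: Z_total = R + L = 2200 + j2283 Ω = 3170∠46.1° Ω.
Step 4 — Source phasor: V = 28.4∠60.0° V = 14.2 + j24.6 V.
Step 5 — Current: I = V / Z = 0.008694 + j0.002158 A = 0.008958∠13.9° A.
Step 6 — Complex power: S = V·I* = 0.1765 + j0.1832 VA.
Step 7 — Real power: P = Re(S) = 0.1765 W.
Step 8 — Reactive power: Q = Im(S) = 0.1832 VAR.
Step 9 — Apparent power: |S| = 0.2544 VA.
Step 10 — Power factor: PF = P/|S| = 0.6939 (lagging).

(a) P = 0.1765 W  (b) Q = 0.1832 VAR  (c) S = 0.2544 VA  (d) PF = 0.6939 (lagging)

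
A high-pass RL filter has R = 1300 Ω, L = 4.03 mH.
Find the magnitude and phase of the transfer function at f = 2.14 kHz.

Step 1 — Angular frequency: ω = 2π·2140 = 1.345e+04 rad/s.
Step 2 — Transfer function: H(jω) = jωL/(R + jωL).
Step 3 — Numerator jωL = j·54.19; denominator R + jωL = 1300 + j54.19.
Step 4 — H = 0.001734 + j0.04161.
Step 5 — Magnitude: |H| = 0.04165 (-27.6 dB); phase: φ = 87.6°.

|H| = 0.04165 (-27.6 dB), φ = 87.6°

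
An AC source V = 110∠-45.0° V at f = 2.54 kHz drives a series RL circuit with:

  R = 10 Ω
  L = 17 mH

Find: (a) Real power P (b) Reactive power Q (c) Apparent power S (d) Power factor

Step 1 — Angular frequency: ω = 2π·f = 2π·2540 = 1.596e+04 rad/s.
Step 2 — Component impedances:
  R: Z = R = 10 Ω
  L: Z = jωL = j·1.596e+04·0.017 = 0 + j271.3 Ω
Step 3 — Series combination: Z_total = R + L = 10 + j271.3 Ω = 271.5∠87.9° Ω.
Step 4 — Source phasor: V = 110∠-45.0° V = 77.78 - j77.78 V.
Step 5 — Current: I = V / Z = -0.2758 - j0.2969 A = 0.4052∠-132.9° A.
Step 6 — Complex power: S = V·I* = 1.642 + j44.54 VA.
Step 7 — Real power: P = Re(S) = 1.642 W.
Step 8 — Reactive power: Q = Im(S) = 44.54 VAR.
Step 9 — Apparent power: |S| = 44.57 VA.
Step 10 — Power factor: PF = P/|S| = 0.03683 (lagging).

(a) P = 1.642 W  (b) Q = 44.54 VAR  (c) S = 44.57 VA  (d) PF = 0.03683 (lagging)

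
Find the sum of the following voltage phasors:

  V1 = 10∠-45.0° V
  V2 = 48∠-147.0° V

Step 1 — Convert each phasor to rectangular form:
  V1 = 10·(cos(-45.0°) + j·sin(-45.0°)) = 7.071 - j7.071 V
  V2 = 48·(cos(-147.0°) + j·sin(-147.0°)) = -40.26 - j26.14 V
Step 2 — Sum components: V_total = -33.19 - j33.21 V.
Step 3 — Convert to polar: |V_total| = 46.95 V, ∠V_total = -135.0°.

V_total = 46.95∠-135.0° V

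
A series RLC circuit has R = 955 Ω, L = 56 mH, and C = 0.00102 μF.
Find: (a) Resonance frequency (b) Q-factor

Step 1 — Resonance condition Im(Z)=0 gives ω₀ = 1/√(LC).
Step 2 — ω₀ = 1/√(0.056·1.02e-09) = 1.323e+05 rad/s.
Step 3 — f₀ = ω₀/(2π) = 2.106e+04 Hz.
Step 4 — Series Q: Q = ω₀L/R = 1.323e+05·0.056/955 = 7.759.

(a) f₀ = 2.106e+04 Hz  (b) Q = 7.759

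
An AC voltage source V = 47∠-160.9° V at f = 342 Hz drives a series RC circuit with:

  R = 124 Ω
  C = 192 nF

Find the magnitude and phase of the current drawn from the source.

Step 1 — Angular frequency: ω = 2π·f = 2π·342 = 2149 rad/s.
Step 2 — Component impedances:
  R: Z = R = 124 Ω
  C: Z = 1/(jωC) = -j/(ω·C) = 0 - j2424 Ω
Step 3 — Series combination: Z_total = R + C = 124 - j2424 Ω = 2427∠-87.1° Ω.
Step 4 — Source phasor: V = 47∠-160.9° V = -44.41 - j15.38 V.
Step 5 — Ohm's law: I = V / Z_total = (-44.41 - j15.38) / (124 - j2424) = 0.005394 - j0.0186 A.
Step 6 — Convert to polar: |I| = 0.01937 A, ∠I = -73.8°.

I = 0.01937∠-73.8° A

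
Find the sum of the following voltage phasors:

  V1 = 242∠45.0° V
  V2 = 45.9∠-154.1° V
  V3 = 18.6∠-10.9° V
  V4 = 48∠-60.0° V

Step 1 — Convert each phasor to rectangular form:
  V1 = 242·(cos(45.0°) + j·sin(45.0°)) = 171.1 + j171.1 V
  V2 = 45.9·(cos(-154.1°) + j·sin(-154.1°)) = -41.29 - j20.05 V
  V3 = 18.6·(cos(-10.9°) + j·sin(-10.9°)) = 18.26 - j3.517 V
  V4 = 48·(cos(-60.0°) + j·sin(-60.0°)) = 24 - j41.57 V
Step 2 — Sum components: V_total = 172.1 + j106 V.
Step 3 — Convert to polar: |V_total| = 202.1 V, ∠V_total = 31.6°.

V_total = 202.1∠31.6° V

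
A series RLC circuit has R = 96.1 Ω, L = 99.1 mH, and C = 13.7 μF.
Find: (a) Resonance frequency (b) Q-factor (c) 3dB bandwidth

Step 1 — Resonance condition Im(Z)=0 gives ω₀ = 1/√(LC).
Step 2 — ω₀ = 1/√(0.0991·1.37e-05) = 858.2 rad/s.
Step 3 — f₀ = ω₀/(2π) = 136.6 Hz.
Step 4 — Series Q: Q = ω₀L/R = 858.2·0.0991/96.1 = 0.885.
Step 5 — 3dB bandwidth: Δω = ω₀/Q = 969.7 rad/s; BW = Δω/(2π) = 154.3 Hz.

(a) f₀ = 136.6 Hz  (b) Q = 0.885  (c) BW = 154.3 Hz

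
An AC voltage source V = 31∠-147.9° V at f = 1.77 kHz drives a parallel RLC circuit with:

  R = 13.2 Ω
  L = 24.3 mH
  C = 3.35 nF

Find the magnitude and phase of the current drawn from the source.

Step 1 — Angular frequency: ω = 2π·f = 2π·1770 = 1.112e+04 rad/s.
Step 2 — Component impedances:
  R: Z = R = 13.2 Ω
  L: Z = jωL = j·1.112e+04·0.0243 = 0 + j270.2 Ω
  C: Z = 1/(jωC) = -j/(ω·C) = 0 - j2.684e+04 Ω
Step 3 — Parallel combination: 1/Z_total = 1/R + 1/L + 1/C; Z_total = 13.17 + j0.6368 Ω = 13.18∠2.8° Ω.
Step 4 — Source phasor: V = 31∠-147.9° V = -26.26 - j16.47 V.
Step 5 — Ohm's law: I = V / Z_total = (-26.26 - j16.47) / (13.17 + j0.6368) = -2.05 - j1.152 A.
Step 6 — Convert to polar: |I| = 2.351 A, ∠I = -150.7°.

I = 2.351∠-150.7° A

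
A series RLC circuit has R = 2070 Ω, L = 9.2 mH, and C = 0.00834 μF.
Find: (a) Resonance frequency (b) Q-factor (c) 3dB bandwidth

Step 1 — Resonance: ω₀ = 1/√(LC) = 1/√(0.0092·8.34e-09) = 1.142e+05 rad/s.
Step 2 — f₀ = ω₀/(2π) = 1.817e+04 Hz.
Step 3 — Series Q: Q = ω₀L/R = 1.142e+05·0.0092/2070 = 0.5074.
Step 4 — Bandwidth: Δω = ω₀/Q = 2.25e+05 rad/s; BW = Δω/(2π) = 3.581e+04 Hz.

(a) f₀ = 1.817e+04 Hz  (b) Q = 0.5074  (c) BW = 3.581e+04 Hz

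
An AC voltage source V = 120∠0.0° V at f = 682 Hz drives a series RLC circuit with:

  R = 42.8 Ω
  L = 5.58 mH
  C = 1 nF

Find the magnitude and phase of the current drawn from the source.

Step 1 — Angular frequency: ω = 2π·f = 2π·682 = 4285 rad/s.
Step 2 — Component impedances:
  R: Z = R = 42.8 Ω
  L: Z = jωL = j·4285·0.00558 = 0 + j23.91 Ω
  C: Z = 1/(jωC) = -j/(ω·C) = 0 - j2.334e+05 Ω
Step 3 — Series combination: Z_total = R + L + C = 42.8 - j2.333e+05 Ω = 2.333e+05∠-90.0° Ω.
Step 4 — Source phasor: V = 120∠0.0° V = 120 V.
Step 5 — Ohm's law: I = V / Z_total = (120) / (42.8 - j2.333e+05) = 9.433e-08 + j0.0005143 A.
Step 6 — Convert to polar: |I| = 0.0005143 A, ∠I = 90.0°.

I = 0.0005143∠90.0° A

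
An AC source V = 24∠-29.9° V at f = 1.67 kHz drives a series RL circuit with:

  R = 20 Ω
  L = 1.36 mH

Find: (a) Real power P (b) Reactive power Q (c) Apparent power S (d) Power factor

Step 1 — Angular frequency: ω = 2π·f = 2π·1670 = 1.049e+04 rad/s.
Step 2 — Component impedances:
  R: Z = R = 20 Ω
  L: Z = jωL = j·1.049e+04·0.00136 = 0 + j14.27 Ω
Step 3 — Series combination: Z_total = R + L = 20 + j14.27 Ω = 24.57∠35.5° Ω.
Step 4 — Source phasor: V = 24∠-29.9° V = 20.81 - j11.96 V.
Step 5 — Current: I = V / Z = 0.4065 - j0.8882 A = 0.9768∠-65.4° A.
Step 6 — Complex power: S = V·I* = 19.08 + j13.62 VA.
Step 7 — Real power: P = Re(S) = 19.08 W.
Step 8 — Reactive power: Q = Im(S) = 13.62 VAR.
Step 9 — Apparent power: |S| = 23.44 VA.
Step 10 — Power factor: PF = P/|S| = 0.814 (lagging).

(a) P = 19.08 W  (b) Q = 13.62 VAR  (c) S = 23.44 VA  (d) PF = 0.814 (lagging)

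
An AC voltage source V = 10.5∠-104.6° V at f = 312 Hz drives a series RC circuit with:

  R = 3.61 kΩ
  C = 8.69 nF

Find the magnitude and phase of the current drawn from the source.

Step 1 — Angular frequency: ω = 2π·f = 2π·312 = 1960 rad/s.
Step 2 — Component impedances:
  R: Z = R = 3610 Ω
  C: Z = 1/(jωC) = -j/(ω·C) = 0 - j5.87e+04 Ω
Step 3 — Series combination: Z_total = R + C = 3610 - j5.87e+04 Ω = 5.881e+04∠-86.5° Ω.
Step 4 — Source phasor: V = 10.5∠-104.6° V = -2.647 - j10.16 V.
Step 5 — Ohm's law: I = V / Z_total = (-2.647 - j10.16) / (3610 - j5.87e+04) = 0.0001697 - j5.552e-05 A.
Step 6 — Convert to polar: |I| = 0.0001785 A, ∠I = -18.1°.

I = 0.0001785∠-18.1° A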